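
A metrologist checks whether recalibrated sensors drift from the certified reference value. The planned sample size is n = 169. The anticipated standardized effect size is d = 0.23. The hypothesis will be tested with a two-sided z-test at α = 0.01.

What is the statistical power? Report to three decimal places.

Power ≈ 0.661

Noncentrality parameter: δ = d·√n = 0.23 × √169 = 2.9900
Two-sided α = 0.01 → critical value z_{0.005} = 2.576.
Power = Φ(δ − 2.576) + Φ(−δ − 2.576) = Φ(0.414) + Φ(-5.566) = 0.6606 + 0.0000 = 0.6606.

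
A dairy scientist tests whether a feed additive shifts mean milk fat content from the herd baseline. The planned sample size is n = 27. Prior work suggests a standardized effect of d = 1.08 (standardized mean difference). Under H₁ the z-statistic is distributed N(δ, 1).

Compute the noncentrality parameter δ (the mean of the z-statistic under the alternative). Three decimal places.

The noncentrality parameter scales effect size by the design's sample-size factor: δ = d·√n = 1.08 × √27 = 5.6118

δ ≈ 5.612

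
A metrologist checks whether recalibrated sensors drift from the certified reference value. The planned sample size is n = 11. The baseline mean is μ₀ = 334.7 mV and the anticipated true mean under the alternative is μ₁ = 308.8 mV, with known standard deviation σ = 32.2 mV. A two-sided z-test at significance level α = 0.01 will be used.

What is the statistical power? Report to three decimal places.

Standardized effect: d = |μ₁ − μ₀| / σ = |308.8 − 334.7| / 32.2 = 0.8043
Noncentrality parameter: δ = d·√n = 0.8043 × √11 = 2.6677
Critical value for a two-sided test at α = 0.01: z_{α/2} = 2.576.
Power = Φ(δ − 2.576) + Φ(−δ − 2.576) = Φ(0.092) + Φ(-5.244) = 0.5366 + 0.0000 = 0.5366.

Power ≈ 0.537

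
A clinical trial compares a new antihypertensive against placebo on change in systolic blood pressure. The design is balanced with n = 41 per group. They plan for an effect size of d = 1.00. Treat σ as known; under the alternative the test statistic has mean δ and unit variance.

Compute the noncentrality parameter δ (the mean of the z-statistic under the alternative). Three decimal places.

δ ≈ 4.528

δ = d·√(n/2) = 1.00 × √(41/2) = 4.5277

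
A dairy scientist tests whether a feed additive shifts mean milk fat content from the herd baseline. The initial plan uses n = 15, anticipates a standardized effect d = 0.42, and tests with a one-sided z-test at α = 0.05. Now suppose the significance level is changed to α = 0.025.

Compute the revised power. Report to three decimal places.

δ = d·√n = 0.42 × √15 = 1.6267 (unchanged). New critical value: z_{0.025} = 1.960.
Revised power = Φ(δ − 1.960) = Φ(-0.333) = 0.3694.

Power ≈ 0.369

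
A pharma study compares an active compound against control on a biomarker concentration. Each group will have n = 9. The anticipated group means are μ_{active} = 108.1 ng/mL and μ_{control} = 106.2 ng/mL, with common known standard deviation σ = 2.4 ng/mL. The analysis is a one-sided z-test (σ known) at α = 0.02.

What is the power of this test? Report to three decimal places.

Power ≈ 0.354

Standardized effect: d = |μ_{active} − μ_{control}| / σ = |108.1 − 106.2| / 2.4 = 0.7917
Noncentrality parameter: λ = d·√(n/2) = 0.7917 × √(9/2) = 1.6794
One-sided α = 0.02 → critical value z_{0.02} = 2.054.
Power = P(Z > 2.054 − λ) = Φ(-0.374) = 0.3541.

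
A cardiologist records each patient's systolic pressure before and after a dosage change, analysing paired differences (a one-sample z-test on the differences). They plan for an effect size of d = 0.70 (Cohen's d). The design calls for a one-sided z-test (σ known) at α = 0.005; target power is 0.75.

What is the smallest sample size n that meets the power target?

n = 22

Set Φ(δ − 2.576) = 0.75; then δ − 2.576 = Φ⁻¹(0.75) = 0.674, giving δ = 3.250.
δ = d·√n ⇒ n = (δ/d)² = (3.250 / 0.70)² = 21.56.
Round up to the next whole unit.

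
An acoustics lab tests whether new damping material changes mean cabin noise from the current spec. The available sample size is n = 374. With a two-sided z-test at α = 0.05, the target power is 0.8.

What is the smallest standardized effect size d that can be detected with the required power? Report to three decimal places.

d ≈ 0.145

Required noncentrality: δ = z_{0.025} + z_{0.20} = 1.960 + 0.842 = 2.802.
(Lower-tail contribution to power is negligible for δ > 0.)
δ = d·√n ⇒ d = δ/√n = 2.802/√374 = 0.1449.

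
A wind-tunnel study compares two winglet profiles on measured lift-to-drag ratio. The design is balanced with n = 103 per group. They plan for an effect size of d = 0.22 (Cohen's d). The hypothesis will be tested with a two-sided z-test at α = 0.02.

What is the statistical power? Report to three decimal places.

Power ≈ 0.227

Noncentrality parameter: δ = d·√(n/2) = 0.22 × √(103/2) = 1.5788
Critical value for a two-sided test at α = 0.02: z_{α/2} = 2.326.
Power = Φ(δ − 2.326) + Φ(−δ − 2.326) = Φ(-0.748) + Φ(-3.905) = 0.2274 + 0.0000 = 0.2274.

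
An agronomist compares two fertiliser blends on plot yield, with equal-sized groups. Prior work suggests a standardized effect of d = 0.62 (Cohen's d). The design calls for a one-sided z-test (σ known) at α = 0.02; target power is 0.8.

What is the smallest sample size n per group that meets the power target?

For power 0.8 need Φ(δ − z_{0.02}) = 0.8, so δ = z_{0.02} + z_{0.20} = 2.054 + 0.842 = 2.895.
δ = d·√(n/2) ⇒ n = 2(δ/d)² = 2 × (2.895 / 0.62)² = 43.62.
Round up to the next whole unit.

n = 44 per group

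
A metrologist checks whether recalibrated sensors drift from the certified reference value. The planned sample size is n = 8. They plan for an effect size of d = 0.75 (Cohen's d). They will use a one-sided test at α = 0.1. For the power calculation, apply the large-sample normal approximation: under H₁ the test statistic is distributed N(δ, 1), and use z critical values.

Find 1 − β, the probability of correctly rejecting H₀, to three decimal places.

Noncentrality parameter: δ = d·√n = 0.75 × √8 = 2.1213
One-sided α = 0.1 → critical value z_{0.1} = 1.282.
Power = P(Z > 1.282 − δ) = Φ(0.840) = 0.7995.

Power ≈ 0.799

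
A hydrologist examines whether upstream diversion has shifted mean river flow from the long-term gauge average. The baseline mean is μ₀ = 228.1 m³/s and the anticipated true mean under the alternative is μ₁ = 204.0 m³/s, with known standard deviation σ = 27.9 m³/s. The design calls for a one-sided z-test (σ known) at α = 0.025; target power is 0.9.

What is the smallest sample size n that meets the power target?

Standardized effect: d = |μ₁ − μ₀| / σ = |204.0 − 228.1| / 27.9 = 0.8638
For power 0.9 need Φ(δ − z_{0.025}) = 0.9, so δ = z_{0.025} + z_{0.10} = 1.960 + 1.282 = 3.242.
δ = d·√n ⇒ n = (δ/d)² = (3.242 / 0.8638)² = 14.08.
Round up to the next whole unit.

n = 15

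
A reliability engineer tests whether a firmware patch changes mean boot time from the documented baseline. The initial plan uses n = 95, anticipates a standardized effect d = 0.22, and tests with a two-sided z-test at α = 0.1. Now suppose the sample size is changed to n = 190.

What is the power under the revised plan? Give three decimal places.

Power ≈ 0.917

With n = 190: δ = d·√n = 0.22 × √190 = 3.0325. Critical value z_{0.05} = 1.645.
Revised power = Φ(δ − 1.645) + Φ(−δ − 1.645) = Φ(1.388) + Φ(-4.677) = 0.9174 + 0.0000 = 0.9174.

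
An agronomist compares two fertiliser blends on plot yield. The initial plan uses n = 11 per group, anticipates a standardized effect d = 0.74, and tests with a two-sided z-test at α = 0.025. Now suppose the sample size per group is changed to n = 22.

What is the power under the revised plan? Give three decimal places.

Power ≈ 0.584

With n = 22 per group: δ = d·√(n/2) = 0.74 × √(22/2) = 2.4543. Critical value z_{0.0125} = 2.241.
Revised power = Φ(δ − 2.241) + Φ(−δ − 2.241) = Φ(0.213) + Φ(-4.696) = 0.5843 + 0.0000 = 0.5843.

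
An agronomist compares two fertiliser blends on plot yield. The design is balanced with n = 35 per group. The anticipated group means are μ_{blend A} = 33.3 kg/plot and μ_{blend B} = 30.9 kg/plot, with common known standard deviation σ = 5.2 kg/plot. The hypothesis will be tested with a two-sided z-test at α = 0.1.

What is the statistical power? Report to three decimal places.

Standardized effect: d = |μ_{blend A} − μ_{blend B}| / σ = |33.3 − 30.9| / 5.2 = 0.4615
Noncentrality parameter: δ = d·√(n/2) = 0.4615 × √(35/2) = 1.9308
Critical value for a two-sided test at α = 0.1: z_{α/2} = 1.645.
Power = Φ(δ − 1.645) + Φ(−δ − 1.645) = Φ(0.286) + Φ(-3.576) = 0.6125 + 0.0002 = 0.6127.

Power ≈ 0.613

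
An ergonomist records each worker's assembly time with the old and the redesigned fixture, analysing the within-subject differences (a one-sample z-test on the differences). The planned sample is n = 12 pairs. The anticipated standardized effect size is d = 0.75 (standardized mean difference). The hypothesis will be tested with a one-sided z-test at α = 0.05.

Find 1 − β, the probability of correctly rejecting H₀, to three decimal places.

Power ≈ 0.830

Noncentrality parameter: δ = d·√n = 0.75 × √12 = 2.5981
One-sided α = 0.05 → critical value z_{0.05} = 1.645.
Power = P(Z > 1.645 − δ) = Φ(0.953) = 0.8298.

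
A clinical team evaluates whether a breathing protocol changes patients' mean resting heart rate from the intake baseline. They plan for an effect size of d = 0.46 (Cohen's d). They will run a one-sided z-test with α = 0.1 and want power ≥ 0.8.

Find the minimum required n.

n = 22

For power 0.8 need Φ(δ − z_{0.1}) = 0.8, so δ = z_{0.1} + z_{0.20} = 1.282 + 0.842 = 2.123.
δ = d·√n ⇒ n = (δ/d)² = (2.123 / 0.46)² = 21.30.
Rounding up, n = 22.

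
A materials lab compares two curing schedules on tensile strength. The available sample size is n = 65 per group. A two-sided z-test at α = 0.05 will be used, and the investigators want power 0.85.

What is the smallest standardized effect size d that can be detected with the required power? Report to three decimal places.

Required noncentrality: δ = z_{0.025} + z_{0.15} = 1.960 + 1.036 = 2.996.
(Lower-tail contribution to power is negligible for δ > 0.)
δ = d·√(n/2) ⇒ d = δ/√(n/2) = 2.996/√(65/2) = 0.5256.

d ≈ 0.526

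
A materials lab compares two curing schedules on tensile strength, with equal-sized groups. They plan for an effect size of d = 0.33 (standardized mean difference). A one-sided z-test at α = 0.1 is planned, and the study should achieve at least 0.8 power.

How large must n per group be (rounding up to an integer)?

n = 83 per group

Set Φ(δ − 1.282) = 0.8; then δ − 1.282 = Φ⁻¹(0.8) = 0.842, giving δ = 2.123.
δ = d·√(n/2) ⇒ n = 2(δ/d)² = 2 × (2.123 / 0.33)² = 82.79.
Round up to the next whole unit.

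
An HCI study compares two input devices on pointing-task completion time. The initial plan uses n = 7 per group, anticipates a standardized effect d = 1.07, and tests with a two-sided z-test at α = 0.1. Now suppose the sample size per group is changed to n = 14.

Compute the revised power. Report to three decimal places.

Power ≈ 0.882

With n = 14 per group: δ = d·√(n/2) = 1.07 × √(14/2) = 2.8310. Critical value z_{0.05} = 1.645.
Revised power = Φ(δ − 1.645) + Φ(−δ − 1.645) = Φ(1.186) + Φ(-4.476) = 0.8822 + 0.0000 = 0.8822.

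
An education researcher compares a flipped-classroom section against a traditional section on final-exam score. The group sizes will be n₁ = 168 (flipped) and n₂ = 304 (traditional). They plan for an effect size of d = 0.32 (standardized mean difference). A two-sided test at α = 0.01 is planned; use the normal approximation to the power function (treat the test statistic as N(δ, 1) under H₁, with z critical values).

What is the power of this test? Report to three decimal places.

Power ≈ 0.774

Noncentrality parameter: δ = d / √(1/n₁ + 1/n₂) = 0.32 / √(1/168 + 1/304) = 3.3287
Two-sided α = 0.01 → critical value z_{0.005} = 2.576.
Power = Φ(δ − 2.576) + Φ(−δ − 2.576) = Φ(0.753) + Φ(-5.904) = 0.7742 + 0.0000 = 0.7742.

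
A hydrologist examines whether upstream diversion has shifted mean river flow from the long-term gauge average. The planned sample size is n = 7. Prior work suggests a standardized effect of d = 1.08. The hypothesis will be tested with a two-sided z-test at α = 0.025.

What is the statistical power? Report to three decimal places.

Power ≈ 0.731

Noncentrality parameter: δ = d·√n = 1.08 × √7 = 2.8574
Critical value for a two-sided test at α = 0.025: z_{α/2} = 2.241.
Power = Φ(δ − 2.241) + Φ(−δ − 2.241) = Φ(0.616) + Φ(-5.099) = 0.7311 + 0.0000 = 0.7311.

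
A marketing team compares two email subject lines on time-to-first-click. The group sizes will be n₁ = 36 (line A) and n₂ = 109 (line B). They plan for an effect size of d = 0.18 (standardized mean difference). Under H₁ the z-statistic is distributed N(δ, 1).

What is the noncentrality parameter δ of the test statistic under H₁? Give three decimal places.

The noncentrality parameter scales effect size by the design's sample-size factor: δ = d / √(1/n₁ + 1/n₂) = 0.18 / √(1/36 + 1/109) = 0.9364

δ ≈ 0.936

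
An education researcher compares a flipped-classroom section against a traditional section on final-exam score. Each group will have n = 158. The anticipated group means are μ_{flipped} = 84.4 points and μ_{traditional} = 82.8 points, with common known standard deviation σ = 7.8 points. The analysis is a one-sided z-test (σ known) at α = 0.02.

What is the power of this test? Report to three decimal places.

Standardized effect: d = |μ_{flipped} − μ_{traditional}| / σ = |84.4 − 82.8| / 7.8 = 0.2051
Noncentrality parameter: δ = d·√(n/2) = 0.2051 × √(158/2) = 1.8232
One-sided α = 0.02 → critical value z_{0.02} = 2.054.
Power = P(Z > 2.054 − δ) = Φ(-0.231) = 0.4088.

Power ≈ 0.409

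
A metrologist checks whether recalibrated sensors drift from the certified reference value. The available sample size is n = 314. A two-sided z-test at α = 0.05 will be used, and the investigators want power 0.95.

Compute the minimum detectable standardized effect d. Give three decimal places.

d ≈ 0.203

Need Φ(δ − 1.960) = 0.95, so δ = 1.960 + 1.645 = 3.605.
(Lower-tail contribution to power is negligible for δ > 0.)
δ = d·√n ⇒ d = δ/√n = 3.605/√314 = 0.2034.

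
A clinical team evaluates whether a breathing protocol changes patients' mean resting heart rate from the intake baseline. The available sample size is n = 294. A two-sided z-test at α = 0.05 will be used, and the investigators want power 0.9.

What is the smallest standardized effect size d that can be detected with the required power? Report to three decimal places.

Need Φ(δ − 1.960) = 0.9, so δ = 1.960 + 1.282 = 3.242.
(Lower-tail contribution to power is negligible for δ > 0.)
δ = d·√n ⇒ d = δ/√n = 3.242/√294 = 0.1890.

d ≈ 0.189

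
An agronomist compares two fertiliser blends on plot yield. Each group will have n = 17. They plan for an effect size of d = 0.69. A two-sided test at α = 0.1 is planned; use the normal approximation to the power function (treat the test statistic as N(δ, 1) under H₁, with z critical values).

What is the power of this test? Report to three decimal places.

Power ≈ 0.643

Noncentrality parameter: δ = d·√(n/2) = 0.69 × √(17/2) = 2.0117
Two-sided α = 0.1 → critical value z_{0.05} = 1.645.
Power = Φ(δ − 1.645) + Φ(−δ − 1.645) = Φ(0.367) + Φ(-3.657) = 0.6431 + 0.0001 = 0.6433.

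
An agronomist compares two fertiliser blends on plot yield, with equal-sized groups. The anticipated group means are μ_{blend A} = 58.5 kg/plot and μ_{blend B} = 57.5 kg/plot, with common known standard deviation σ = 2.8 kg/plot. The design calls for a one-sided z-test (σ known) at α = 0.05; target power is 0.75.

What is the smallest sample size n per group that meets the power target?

Standardized effect: d = |μ_{blend A} − μ_{blend B}| / σ = |58.5 − 57.5| / 2.8 = 0.3571
Set Φ(δ − 1.645) = 0.75; then δ − 1.645 = Φ⁻¹(0.75) = 0.674, giving δ = 2.319.
δ = d·√(n/2) ⇒ n = 2(δ/d)² = 2 × (2.319 / 0.3571)² = 84.35.
Rounding up, n = 85 per group.

n = 85 per group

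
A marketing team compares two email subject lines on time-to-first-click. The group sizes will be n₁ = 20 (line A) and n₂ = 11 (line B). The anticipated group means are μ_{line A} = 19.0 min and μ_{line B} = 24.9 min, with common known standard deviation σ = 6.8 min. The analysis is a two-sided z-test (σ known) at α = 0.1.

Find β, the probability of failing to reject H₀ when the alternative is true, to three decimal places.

Standardized effect: d = |μ_{line A} − μ_{line B}| / σ = |19.0 − 24.9| / 6.8 = 0.8676
Noncentrality parameter: δ = d / √(1/n₁ + 1/n₂) = 0.8676 / √(1/20 + 1/11) = 2.3114
Two-sided α = 0.1 → critical value z_{0.05} = 1.645.
Power = Φ(δ − 1.645) + Φ(−δ − 1.645) = Φ(0.667) + Φ(-3.956) = 0.7475 + 0.0000 = 0.7475.
Type II error: β = 1 − power = 1 − 0.7475 = 0.2525.

β ≈ 0.252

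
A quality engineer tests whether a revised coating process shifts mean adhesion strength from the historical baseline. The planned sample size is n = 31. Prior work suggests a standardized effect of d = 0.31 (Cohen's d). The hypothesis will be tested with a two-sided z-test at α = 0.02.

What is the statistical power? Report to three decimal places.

Power ≈ 0.274

Noncentrality parameter: δ = d·√n = 0.31 × √31 = 1.7260
Two-sided α = 0.02 → critical value z_{0.01} = 2.326.
Power = Φ(δ − 2.326) + Φ(−δ − 2.326) = Φ(-0.600) + Φ(-4.052) = 0.2741 + 0.0000 = 0.2742.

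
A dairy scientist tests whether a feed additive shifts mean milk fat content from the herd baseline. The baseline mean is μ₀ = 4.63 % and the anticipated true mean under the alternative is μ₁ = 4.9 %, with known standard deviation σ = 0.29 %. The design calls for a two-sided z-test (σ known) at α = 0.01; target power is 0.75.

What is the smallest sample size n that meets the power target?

Standardized effect: d = |μ₁ − μ₀| / σ = |4.9 − 4.63| / 0.29 = 0.9310
Set Φ(δ − 2.576) = 0.75; then δ − 2.576 = Φ⁻¹(0.75) = 0.674, giving δ = 3.250.
(For δ > 0 the lower-tail rejection region contributes negligibly to power, so the one-term inversion is standard.)
δ = d·√n ⇒ n = (δ/d)² = (3.250 / 0.9310)² = 12.19.
Round up to the next whole unit.

n = 13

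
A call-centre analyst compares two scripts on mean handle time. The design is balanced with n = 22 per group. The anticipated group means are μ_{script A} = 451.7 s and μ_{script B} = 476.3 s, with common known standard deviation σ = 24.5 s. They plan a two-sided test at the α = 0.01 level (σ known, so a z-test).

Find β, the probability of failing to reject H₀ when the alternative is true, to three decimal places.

β ≈ 0.225

Standardized effect: d = |μ_{script A} − μ_{script B}| / σ = |451.7 − 476.3| / 24.5 = 1.0041
Noncentrality parameter: δ = d·√(n/2) = 1.0041 × √(22/2) = 3.3302
Critical value for a two-sided test at α = 0.01: z_{α/2} = 2.576.
Power = Φ(δ − 2.576) + Φ(−δ − 2.576) = Φ(0.754) + Φ(-5.906) = 0.7747 + 0.0000 = 0.7747.
Type II error: β = 1 − power = 1 − 0.7747 = 0.2253.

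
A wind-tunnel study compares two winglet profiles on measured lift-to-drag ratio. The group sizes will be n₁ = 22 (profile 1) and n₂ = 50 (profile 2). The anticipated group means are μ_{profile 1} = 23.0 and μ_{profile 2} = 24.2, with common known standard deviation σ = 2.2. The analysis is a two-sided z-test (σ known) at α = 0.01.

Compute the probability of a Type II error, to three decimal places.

Standardized effect: d = |μ_{profile 1} − μ_{profile 2}| / σ = |23.0 − 24.2| / 2.2 = 0.5455
Noncentrality parameter: δ = d / √(1/n₁ + 1/n₂) = 0.5455 / √(1/22 + 1/50) = 2.1320
Two-sided α = 0.01 → critical value z_{0.005} = 2.576.
Power = Φ(δ − 2.576) + Φ(−δ − 2.576) = Φ(-0.444) + Φ(-4.708) = 0.3286 + 0.0000 = 0.3286.
Type II error: β = 1 − power = 1 − 0.3286 = 0.6714.

β ≈ 0.671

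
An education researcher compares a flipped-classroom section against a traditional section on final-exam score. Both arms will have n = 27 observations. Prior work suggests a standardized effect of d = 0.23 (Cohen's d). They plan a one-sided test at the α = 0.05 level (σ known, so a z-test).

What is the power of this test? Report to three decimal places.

Noncentrality parameter: δ = d·√(n/2) = 0.23 × √(27/2) = 0.8451
Critical value for a one-sided test at α = 0.05: z_α = 1.645.
Power = Φ(δ − 1.645) = Φ(-0.800) = 0.2119.

Power ≈ 0.212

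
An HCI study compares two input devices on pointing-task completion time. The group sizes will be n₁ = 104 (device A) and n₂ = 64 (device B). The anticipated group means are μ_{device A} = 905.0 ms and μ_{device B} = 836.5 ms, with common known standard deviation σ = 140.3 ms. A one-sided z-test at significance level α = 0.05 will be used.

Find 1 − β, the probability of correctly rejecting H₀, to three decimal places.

Power ≈ 0.923

Standardized effect: d = |μ_{device A} − μ_{device B}| / σ = |905.0 − 836.5| / 140.3 = 0.4882
Noncentrality parameter: δ = d / √(1/n₁ + 1/n₂) = 0.4882 / √(1/104 + 1/64) = 3.0732
One-sided α = 0.05 → critical value z_{0.05} = 1.645.
Power = P(Z > 1.645 − δ) = Φ(1.428) = 0.9234.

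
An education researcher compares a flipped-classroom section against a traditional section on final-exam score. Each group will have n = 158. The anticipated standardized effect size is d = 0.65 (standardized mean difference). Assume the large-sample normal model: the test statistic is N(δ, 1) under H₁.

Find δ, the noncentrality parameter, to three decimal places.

δ ≈ 5.777

The noncentrality parameter scales effect size by the design's sample-size factor: δ = d·√(n/2) = 0.65 × √(158/2) = 5.7773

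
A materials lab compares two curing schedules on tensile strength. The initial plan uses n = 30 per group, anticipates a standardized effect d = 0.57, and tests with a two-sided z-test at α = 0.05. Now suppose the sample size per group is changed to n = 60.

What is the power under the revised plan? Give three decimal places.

With n = 60 per group: δ = d·√(n/2) = 0.57 × √(60/2) = 3.1220. Critical value z_{0.025} = 1.960.
Revised power = Φ(δ − 1.960) + Φ(−δ − 1.960) = Φ(1.162) + Φ(-5.082) = 0.8774 + 0.0000 = 0.8774.

Power ≈ 0.877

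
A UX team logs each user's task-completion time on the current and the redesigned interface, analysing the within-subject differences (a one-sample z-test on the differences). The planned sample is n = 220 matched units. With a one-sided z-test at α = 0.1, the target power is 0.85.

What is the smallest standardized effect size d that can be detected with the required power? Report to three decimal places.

Required noncentrality: δ = z_{0.1} + z_{0.15} = 1.282 + 1.036 = 2.318.
δ = d·√n ⇒ d = δ/√n = 2.318/√220 = 0.1563.

d ≈ 0.156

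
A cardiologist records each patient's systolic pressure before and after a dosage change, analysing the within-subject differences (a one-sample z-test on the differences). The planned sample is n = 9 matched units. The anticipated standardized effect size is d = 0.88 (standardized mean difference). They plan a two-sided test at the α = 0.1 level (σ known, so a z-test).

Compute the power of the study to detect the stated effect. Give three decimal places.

Power ≈ 0.840

Noncentrality parameter: λ = d·√n = 0.88 × √9 = 2.6400
Two-sided α = 0.1 → critical value z_{0.05} = 1.645.
Power = Φ(λ − 1.645) + Φ(−λ − 1.645) = Φ(0.995) + Φ(-4.285) = 0.8402 + 0.0000 = 0.8402.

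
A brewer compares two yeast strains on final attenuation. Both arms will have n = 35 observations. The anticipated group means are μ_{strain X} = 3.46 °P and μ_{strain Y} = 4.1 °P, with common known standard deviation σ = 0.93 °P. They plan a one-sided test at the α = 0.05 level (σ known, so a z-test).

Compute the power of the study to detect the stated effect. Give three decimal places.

Standardized effect: d = |μ_{strain X} − μ_{strain Y}| / σ = |3.46 − 4.1| / 0.93 = 0.6882
Noncentrality parameter: δ = d·√(n/2) = 0.6882 × √(35/2) = 2.8788
Critical value for a one-sided test at α = 0.05: z_α = 1.645.
Power = P(Z > 1.645 − δ) = Φ(1.234) = 0.8914.

Power ≈ 0.891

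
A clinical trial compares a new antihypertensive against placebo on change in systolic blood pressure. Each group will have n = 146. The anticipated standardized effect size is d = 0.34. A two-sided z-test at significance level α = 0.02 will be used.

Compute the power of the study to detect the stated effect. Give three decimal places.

Noncentrality parameter: δ = d·√(n/2) = 0.34 × √(146/2) = 2.9050
Two-sided α = 0.02 → critical value z_{0.01} = 2.326.
Power = Φ(δ − 2.326) + Φ(−δ − 2.326) = Φ(0.579) + Φ(-5.231) = 0.7186 + 0.0000 = 0.7186.

Power ≈ 0.719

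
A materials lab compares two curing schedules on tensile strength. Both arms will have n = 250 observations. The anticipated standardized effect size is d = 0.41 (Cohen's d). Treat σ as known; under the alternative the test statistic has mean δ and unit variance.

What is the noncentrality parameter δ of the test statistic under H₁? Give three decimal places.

δ ≈ 4.584

The noncentrality parameter scales effect size by the design's sample-size factor: δ = d·√(n/2) = 0.41 × √(250/2) = 4.5839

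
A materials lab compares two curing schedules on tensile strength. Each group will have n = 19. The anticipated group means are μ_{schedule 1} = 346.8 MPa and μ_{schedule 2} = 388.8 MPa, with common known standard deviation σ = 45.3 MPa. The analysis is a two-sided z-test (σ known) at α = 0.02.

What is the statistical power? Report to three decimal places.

Standardized effect: d = |μ_{schedule 1} − μ_{schedule 2}| / σ = |346.8 − 388.8| / 45.3 = 0.9272
Noncentrality parameter: δ = d·√(n/2) = 0.9272 × √(19/2) = 2.8577
Critical value for a two-sided test at α = 0.02: z_{α/2} = 2.326.
Power = Φ(δ − 2.326) + Φ(−δ − 2.326) = Φ(0.531) + Φ(-5.184) = 0.7024 + 0.0000 = 0.7024.

Power ≈ 0.702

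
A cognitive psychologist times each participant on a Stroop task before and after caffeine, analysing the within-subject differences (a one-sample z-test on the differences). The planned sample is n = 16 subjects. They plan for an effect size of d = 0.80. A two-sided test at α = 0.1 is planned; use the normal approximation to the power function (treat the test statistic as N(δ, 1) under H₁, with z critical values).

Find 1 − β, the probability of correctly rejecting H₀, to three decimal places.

Power ≈ 0.940

Noncentrality parameter: δ = d·√n = 0.80 × √16 = 3.2000
Two-sided α = 0.1 → critical value z_{0.05} = 1.645.
Power = Φ(δ − 1.645) + Φ(−δ − 1.645) = Φ(1.555) + Φ(-4.845) = 0.9400 + 0.0000 = 0.9400.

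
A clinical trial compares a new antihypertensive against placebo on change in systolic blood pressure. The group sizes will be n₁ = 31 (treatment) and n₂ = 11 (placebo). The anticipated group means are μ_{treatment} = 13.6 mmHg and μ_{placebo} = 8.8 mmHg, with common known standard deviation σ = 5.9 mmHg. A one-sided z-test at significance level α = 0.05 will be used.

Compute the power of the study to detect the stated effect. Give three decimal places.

Standardized effect: d = |μ_{treatment} − μ_{placebo}| / σ = |13.6 − 8.8| / 5.9 = 0.8136
Noncentrality parameter: δ = d / √(1/n₁ + 1/n₂) = 0.8136 / √(1/31 + 1/11) = 2.3182
Critical value for a one-sided test at α = 0.05: z_α = 1.645.
Power = P(Z > 1.645 − δ) = Φ(0.673) = 0.7496.

Power ≈ 0.750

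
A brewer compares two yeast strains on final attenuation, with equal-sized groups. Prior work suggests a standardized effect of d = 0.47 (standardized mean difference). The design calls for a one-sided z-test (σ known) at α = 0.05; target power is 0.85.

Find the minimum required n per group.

For power 0.85 need Φ(δ − z_{0.05}) = 0.85, so δ = z_{0.05} + z_{0.15} = 1.645 + 1.036 = 2.681.
δ = d·√(n/2) ⇒ n = 2(δ/d)² = 2 × (2.681 / 0.47)² = 65.09.
Round up to the next whole unit.

n = 66 per group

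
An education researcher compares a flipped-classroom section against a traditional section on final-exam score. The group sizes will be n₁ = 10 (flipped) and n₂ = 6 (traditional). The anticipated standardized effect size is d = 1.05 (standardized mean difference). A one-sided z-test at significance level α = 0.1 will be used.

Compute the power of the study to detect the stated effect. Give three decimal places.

Power ≈ 0.774

Noncentrality parameter: δ = d / √(1/n₁ + 1/n₂) = 1.05 / √(1/10 + 1/6) = 2.0333
Critical value for a one-sided test at α = 0.1: z_α = 1.282.
Power = P(Z > 1.282 − δ) = Φ(0.752) = 0.7739.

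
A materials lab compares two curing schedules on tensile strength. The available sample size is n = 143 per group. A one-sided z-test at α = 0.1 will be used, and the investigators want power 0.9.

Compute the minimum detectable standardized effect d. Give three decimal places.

d ≈ 0.303

Required noncentrality: δ = z_{0.1} + z_{0.10} = 1.282 + 1.282 = 2.563.
δ = d·√(n/2) ⇒ d = δ/√(n/2) = 2.563/√(143/2) = 0.3031.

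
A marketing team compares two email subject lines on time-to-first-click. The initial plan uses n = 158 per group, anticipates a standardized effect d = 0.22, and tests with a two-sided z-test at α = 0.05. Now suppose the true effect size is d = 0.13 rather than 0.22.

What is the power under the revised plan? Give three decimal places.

With d = 0.13: δ = d·√(n/2) = 0.13 × √(158/2) = 1.1555. Critical value z_{0.025} = 1.960.
Revised power = Φ(δ − 1.960) + Φ(−δ − 1.960) = Φ(-0.804) + Φ(-3.115) = 0.2106 + 0.0009 = 0.2115.

Power ≈ 0.211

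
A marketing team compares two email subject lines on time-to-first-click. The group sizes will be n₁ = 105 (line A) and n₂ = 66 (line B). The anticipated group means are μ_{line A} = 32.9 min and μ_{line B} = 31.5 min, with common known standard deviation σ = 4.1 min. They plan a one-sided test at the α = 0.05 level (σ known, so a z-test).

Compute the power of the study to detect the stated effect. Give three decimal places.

Power ≈ 0.702

Standardized effect: d = |μ_{line A} − μ_{line B}| / σ = |32.9 − 31.5| / 4.1 = 0.3415
Noncentrality parameter: δ = d / √(1/n₁ + 1/n₂) = 0.3415 / √(1/105 + 1/66) = 2.1738
Critical value for a one-sided test at α = 0.05: z_α = 1.645.
Power = Φ(δ − 1.645) = Φ(0.529) = 0.7016.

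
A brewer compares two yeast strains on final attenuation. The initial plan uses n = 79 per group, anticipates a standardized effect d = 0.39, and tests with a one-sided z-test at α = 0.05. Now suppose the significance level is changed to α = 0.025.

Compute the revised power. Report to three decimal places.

δ = d·√(n/2) = 0.39 × √(79/2) = 2.4511 (unchanged). New critical value: z_{0.025} = 1.960.
Revised power = Φ(δ − 1.960) = Φ(0.491) = 0.6883.

Power ≈ 0.688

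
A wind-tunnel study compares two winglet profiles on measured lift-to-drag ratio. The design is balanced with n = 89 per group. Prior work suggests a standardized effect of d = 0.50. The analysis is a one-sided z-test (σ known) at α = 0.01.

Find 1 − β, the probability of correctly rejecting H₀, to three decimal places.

Noncentrality parameter: δ = d·√(n/2) = 0.50 × √(89/2) = 3.3354
Critical value for a one-sided test at α = 0.01: z_α = 2.326.
Power = Φ(δ − 2.326) = Φ(1.009) = 0.8435.

Power ≈ 0.844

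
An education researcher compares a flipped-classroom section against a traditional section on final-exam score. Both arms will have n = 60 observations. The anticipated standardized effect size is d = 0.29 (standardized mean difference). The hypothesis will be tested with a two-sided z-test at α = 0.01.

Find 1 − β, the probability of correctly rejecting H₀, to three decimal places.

Noncentrality parameter: δ = d·√(n/2) = 0.29 × √(60/2) = 1.5884
Two-sided α = 0.01 → critical value z_{0.005} = 2.576.
Power = Φ(δ − 2.576) + Φ(−δ − 2.576) = Φ(-0.987) + Φ(-4.164) = 0.1617 + 0.0000 = 0.1617.

Power ≈ 0.162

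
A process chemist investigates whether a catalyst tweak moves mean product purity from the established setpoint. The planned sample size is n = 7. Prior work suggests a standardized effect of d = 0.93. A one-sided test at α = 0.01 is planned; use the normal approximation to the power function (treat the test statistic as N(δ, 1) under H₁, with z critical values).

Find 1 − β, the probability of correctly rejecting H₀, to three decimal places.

Noncentrality parameter: δ = d·√n = 0.93 × √7 = 2.4605
Critical value for a one-sided test at α = 0.01: z_α = 2.326.
Power = P(Z > 2.326 − δ) = Φ(0.134) = 0.5534.

Power ≈ 0.553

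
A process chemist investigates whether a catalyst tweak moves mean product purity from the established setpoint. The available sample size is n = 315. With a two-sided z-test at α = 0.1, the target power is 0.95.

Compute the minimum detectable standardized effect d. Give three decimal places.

Required noncentrality: δ = z_{0.05} + z_{0.05} = 1.645 + 1.645 = 3.290.
(The second rejection-region term Φ(−δ − z_{α/2}) is negligible and dropped.)
δ = d·√n ⇒ d = δ/√n = 3.290/√315 = 0.1854.

d ≈ 0.185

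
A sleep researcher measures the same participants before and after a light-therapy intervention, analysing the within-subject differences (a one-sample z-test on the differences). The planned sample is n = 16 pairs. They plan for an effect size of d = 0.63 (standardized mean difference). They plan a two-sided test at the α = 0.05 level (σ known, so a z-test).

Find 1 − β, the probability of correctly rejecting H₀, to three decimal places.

Noncentrality parameter: λ = d·√n = 0.63 × √16 = 2.5200
Two-sided α = 0.05 → critical value z_{0.025} = 1.960.
Power = Φ(λ − 1.960) + Φ(−λ − 1.960) = Φ(0.560) + Φ(-4.480) = 0.7123 + 0.0000 = 0.7123.

Power ≈ 0.712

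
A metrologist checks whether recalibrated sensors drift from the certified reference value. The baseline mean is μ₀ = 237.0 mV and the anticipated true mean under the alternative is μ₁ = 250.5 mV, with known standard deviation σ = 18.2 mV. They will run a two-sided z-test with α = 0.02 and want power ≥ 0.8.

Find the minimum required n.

Standardized effect: d = |μ₁ − μ₀| / σ = |250.5 − 237.0| / 18.2 = 0.7418
Set Φ(δ − 2.326) = 0.8; then δ − 2.326 = Φ⁻¹(0.8) = 0.842, giving δ = 3.168.
(Ignoring the negligible lower-tail rejection probability gives the usual closed-form inversion.)
δ = d·√n ⇒ n = (δ/d)² = (3.168 / 0.7418)² = 18.24.
Round up to the next whole unit.

n = 19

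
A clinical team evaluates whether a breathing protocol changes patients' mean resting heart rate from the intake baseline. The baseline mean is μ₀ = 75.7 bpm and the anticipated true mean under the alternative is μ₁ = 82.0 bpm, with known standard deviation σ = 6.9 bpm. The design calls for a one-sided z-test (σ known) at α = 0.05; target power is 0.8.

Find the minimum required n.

Standardized effect: d = |μ₁ − μ₀| / σ = |82.0 − 75.7| / 6.9 = 0.9130
Set Φ(δ − 1.645) = 0.8; then δ − 1.645 = Φ⁻¹(0.8) = 0.842, giving δ = 2.486.
δ = d·√n ⇒ n = (δ/d)² = (2.486 / 0.9130)² = 7.42.
Rounding up, n = 8.

n = 8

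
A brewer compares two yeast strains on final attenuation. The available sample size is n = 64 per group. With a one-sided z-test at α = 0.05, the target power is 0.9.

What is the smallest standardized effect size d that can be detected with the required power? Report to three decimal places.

d ≈ 0.517

Required noncentrality: δ = z_{0.05} + z_{0.10} = 1.645 + 1.282 = 2.926.
δ = d·√(n/2) ⇒ d = δ/√(n/2) = 2.926/√(64/2) = 0.5173.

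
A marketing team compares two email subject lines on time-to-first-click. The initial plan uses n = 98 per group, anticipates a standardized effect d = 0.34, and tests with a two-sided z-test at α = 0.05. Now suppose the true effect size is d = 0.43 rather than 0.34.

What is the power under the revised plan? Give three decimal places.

With d = 0.43: δ = d·√(n/2) = 0.43 × √(98/2) = 3.0100. Critical value z_{0.025} = 1.960.
Revised power = Φ(δ − 1.960) + Φ(−δ − 1.960) = Φ(1.050) + Φ(-4.970) = 0.8531 + 0.0000 = 0.8531.

Power ≈ 0.853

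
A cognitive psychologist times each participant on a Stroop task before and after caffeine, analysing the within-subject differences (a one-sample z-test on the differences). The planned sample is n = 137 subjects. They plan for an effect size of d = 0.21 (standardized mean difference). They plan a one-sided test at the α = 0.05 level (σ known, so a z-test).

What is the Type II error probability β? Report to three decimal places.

Noncentrality parameter: δ = d·√n = 0.21 × √137 = 2.4580
Critical value for a one-sided test at α = 0.05: z_α = 1.645.
Power = Φ(δ − 1.645) = Φ(0.813) = 0.7919.
Type II error: β = 1 − power = 1 − 0.7919 = 0.2081.

β ≈ 0.208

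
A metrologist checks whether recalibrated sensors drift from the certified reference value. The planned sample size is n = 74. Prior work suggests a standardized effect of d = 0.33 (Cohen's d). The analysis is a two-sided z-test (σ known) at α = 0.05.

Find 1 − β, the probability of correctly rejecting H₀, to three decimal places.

Noncentrality parameter: δ = d·√n = 0.33 × √74 = 2.8388
Critical value for a two-sided test at α = 0.05: z_{α/2} = 1.960.
Power = Φ(δ − 1.960) + Φ(−δ − 1.960) = Φ(0.879) + Φ(-4.799) = 0.8102 + 0.0000 = 0.8102.

Power ≈ 0.810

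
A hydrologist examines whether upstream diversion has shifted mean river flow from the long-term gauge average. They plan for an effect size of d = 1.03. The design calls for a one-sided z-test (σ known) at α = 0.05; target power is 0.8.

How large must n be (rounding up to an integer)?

n = 6

For power 0.8 need Φ(δ − z_{0.05}) = 0.8, so δ = z_{0.05} + z_{0.20} = 1.645 + 0.842 = 2.486.
δ = d·√n ⇒ n = (δ/d)² = (2.486 / 1.03)² = 5.83.
Round up to the next whole unit.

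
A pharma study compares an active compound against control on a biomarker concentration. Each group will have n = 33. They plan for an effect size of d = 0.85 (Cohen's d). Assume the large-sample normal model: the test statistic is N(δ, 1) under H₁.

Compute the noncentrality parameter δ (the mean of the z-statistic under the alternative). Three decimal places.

δ = d·√(n/2) = 0.85 × √(33/2) = 3.4527

δ ≈ 3.453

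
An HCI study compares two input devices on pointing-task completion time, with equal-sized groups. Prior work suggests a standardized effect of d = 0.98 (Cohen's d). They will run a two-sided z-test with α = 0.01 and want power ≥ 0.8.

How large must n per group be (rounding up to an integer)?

For power 0.8 need Φ(δ − z_{0.005}) = 0.8, so δ = z_{0.005} + z_{0.20} = 2.576 + 0.842 = 3.417.
(Ignoring the negligible lower-tail rejection probability gives the usual closed-form inversion.)
δ = d·√(n/2) ⇒ n = 2(δ/d)² = 2 × (3.417 / 0.98)² = 24.32.
Round up to the next whole unit.

n = 25 per group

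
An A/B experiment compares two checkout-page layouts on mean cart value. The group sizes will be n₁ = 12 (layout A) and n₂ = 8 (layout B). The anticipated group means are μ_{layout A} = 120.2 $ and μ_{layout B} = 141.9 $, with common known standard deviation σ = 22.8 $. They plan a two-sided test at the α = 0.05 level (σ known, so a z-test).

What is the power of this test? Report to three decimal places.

Power ≈ 0.550

Standardized effect: d = |μ_{layout A} − μ_{layout B}| / σ = |120.2 − 141.9| / 22.8 = 0.9518
Noncentrality parameter: δ = d / √(1/n₁ + 1/n₂) = 0.9518 / √(1/12 + 1/8) = 2.0852
Critical value for a two-sided test at α = 0.05: z_{α/2} = 1.960.
Power = Φ(δ − 1.960) + Φ(−δ − 1.960) = Φ(0.125) + Φ(-4.045) = 0.5498 + 0.0000 = 0.5499.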